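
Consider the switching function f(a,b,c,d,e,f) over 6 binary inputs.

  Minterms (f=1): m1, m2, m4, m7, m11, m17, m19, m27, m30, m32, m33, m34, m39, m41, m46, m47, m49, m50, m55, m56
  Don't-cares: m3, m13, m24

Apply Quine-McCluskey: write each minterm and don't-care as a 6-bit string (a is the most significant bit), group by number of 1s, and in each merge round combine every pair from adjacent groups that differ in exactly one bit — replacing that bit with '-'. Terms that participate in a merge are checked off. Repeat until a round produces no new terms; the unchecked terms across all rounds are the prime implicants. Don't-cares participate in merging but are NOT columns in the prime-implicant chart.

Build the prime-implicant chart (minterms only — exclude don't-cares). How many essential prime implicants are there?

9

[col 0] 000001*, 000010*, 000011*, 000100, 000111*, 001011*, 001101, 010001*, 010011*, 011000*, 011011*, 011110, 100000*, 100001*, 100010*, 100111*, 101001*, 101110*, 101111*, 110001*, 110010*, 110111*, 111000*
[col 1] -00001*, -00010, -00111, -10001*, -11000, 0-0001*, 0-0011*, 0-1011*, 00-011*, 000-11, 0000-1*, 00001-, 01-011*, 0100-1*, 1-0001*, 1-0010, 1-0111, 10-001, 10-111, 1000-0, 10000-, 10111-
[col 2] --0001, 0--011, 0-00-1
Prime implicants: --0001, -00010, -00111, -11000, 0--011, 0-00-1, 000-11, 00001-, 000100, 001101, 011110, 1-0010, 1-0111, 10-001, 10-111, 1000-0, 10000-, 10111-
PI chart (minterm → PIs covering it):
  1 | --0001,0-00-1
  2 | -00010,00001-
  4 | 000100  (sole → essential)
  7 | -00111,000-11
  11 | 0--011  (sole → essential)
  17 | --0001,0-00-1
  19 | 0--011,0-00-1
  27 | 0--011  (sole → essential)
  30 | 011110  (sole → essential)
  32 | 1000-0,10000-
  33 | --0001,10-001,10000-
  34 | -00010,1-0010,1000-0
  39 | -00111,1-0111,10-111
  41 | 10-001  (sole → essential)
  46 | 10111-  (sole → essential)
  47 | 10-111,10111-
  49 | --0001  (sole → essential)
  50 | 1-0010  (sole → essential)
  55 | 1-0111  (sole → essential)
  56 | -11000  (sole → essential)
Essential prime implicants: --0001, -11000, 0--011, 000100, 011110, 1-0010, 1-0111, 10-001, 10111-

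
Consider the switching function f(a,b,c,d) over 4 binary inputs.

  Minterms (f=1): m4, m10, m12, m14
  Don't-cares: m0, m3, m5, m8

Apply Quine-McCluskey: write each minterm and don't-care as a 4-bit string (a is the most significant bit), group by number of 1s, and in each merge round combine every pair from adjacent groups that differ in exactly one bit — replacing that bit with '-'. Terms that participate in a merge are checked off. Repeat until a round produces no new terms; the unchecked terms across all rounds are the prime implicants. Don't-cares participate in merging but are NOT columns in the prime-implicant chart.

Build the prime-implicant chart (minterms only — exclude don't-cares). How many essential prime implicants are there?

1

Round 0: 0000✓ 0011 0100✓ 0101✓ 1000✓ 1010✓ 1100✓ 1110✓
Round 1: -000✓ -100✓ 0-00✓ 010- 1-00✓ 1-10✓ 10-0✓ 11-0✓
Round 2: --00 1--0
PIs = {--00, 0011, 010-, 1--0}
Coverage chart:
  m4: --00,010-
  m10: 1--0 ←essential
  m12: --00,1--0
  m14: 1--0 ←essential
Essential: 1--0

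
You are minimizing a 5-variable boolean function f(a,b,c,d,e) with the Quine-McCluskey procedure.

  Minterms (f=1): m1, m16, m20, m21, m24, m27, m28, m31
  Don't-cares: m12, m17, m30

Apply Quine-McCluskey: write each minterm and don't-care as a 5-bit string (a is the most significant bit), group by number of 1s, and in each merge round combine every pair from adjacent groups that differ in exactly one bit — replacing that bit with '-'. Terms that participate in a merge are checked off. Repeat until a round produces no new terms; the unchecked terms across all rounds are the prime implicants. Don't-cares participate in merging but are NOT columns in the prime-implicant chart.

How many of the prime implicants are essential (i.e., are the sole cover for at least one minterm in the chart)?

4

[col 0] 00001*, 01100*, 10000*, 10001*, 10100*, 10101*, 11000*, 11011*, 11100*, 11110*, 11111*
[col 1] -0001, -1100, 1-000*, 1-100*, 10-00*, 10-01*, 1000-*, 1010-*, 11-00*, 11-11, 111-0, 1111-
[col 2] 1--00, 10-0-
Prime implicants: -0001, -1100, 1--00, 10-0-, 11-11, 111-0, 1111-
PI chart (minterm → PIs covering it):
  1 | -0001  (sole → essential)
  16 | 1--00,10-0-
  20 | 1--00,10-0-
  21 | 10-0-  (sole → essential)
  24 | 1--00  (sole → essential)
  27 | 11-11  (sole → essential)
  28 | -1100,1--00,111-0
  31 | 11-11,1111-
Essential prime implicants: -0001, 1--00, 10-0-, 11-11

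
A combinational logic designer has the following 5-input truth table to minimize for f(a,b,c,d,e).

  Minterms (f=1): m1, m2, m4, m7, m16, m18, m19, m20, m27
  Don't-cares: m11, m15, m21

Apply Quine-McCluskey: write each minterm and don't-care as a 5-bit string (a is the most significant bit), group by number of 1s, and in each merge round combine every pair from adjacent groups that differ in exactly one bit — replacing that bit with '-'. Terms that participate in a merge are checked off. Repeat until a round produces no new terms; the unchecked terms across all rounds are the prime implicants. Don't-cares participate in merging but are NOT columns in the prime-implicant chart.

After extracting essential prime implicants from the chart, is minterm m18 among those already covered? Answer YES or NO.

Round 0: 00001 00010✓ 00100✓ 00111✓ 01011✓ 01111✓ 10000✓ 10010✓ 10011✓ 10100✓ 10101✓ 11011✓
Round 1: -0010 -0100 -1011 0-111 01-11 1-011 10-00 100-0 1001- 1010-
PIs = {-0010, -0100, -1011, 0-111, 00001, 01-11, 1-011, 10-00, 100-0, 1001-, 1010-}
Coverage chart:
  m1: 00001 ←essential
  m2: -0010 ←essential
  m4: -0100 ←essential
  m7: 0-111 ←essential
  m16: 10-00,100-0
  m18: -0010,100-0,1001-
  m19: 1-011,1001-
  m20: -0100,10-00,1010-
  m27: -1011,1-011
Essential: -0010, -0100, 0-111, 00001

YES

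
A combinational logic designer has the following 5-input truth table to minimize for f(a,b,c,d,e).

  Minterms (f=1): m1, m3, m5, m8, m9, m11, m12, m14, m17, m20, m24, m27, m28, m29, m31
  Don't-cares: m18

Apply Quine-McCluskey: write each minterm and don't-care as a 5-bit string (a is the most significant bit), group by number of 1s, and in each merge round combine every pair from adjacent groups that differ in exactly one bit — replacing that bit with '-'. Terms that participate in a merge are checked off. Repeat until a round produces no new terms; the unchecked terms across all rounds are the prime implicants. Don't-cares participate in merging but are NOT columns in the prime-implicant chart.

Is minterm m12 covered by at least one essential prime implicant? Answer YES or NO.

Round 0: 00001✓ 00011✓ 00101✓ 01000✓ 01001✓ 01011✓ 01100✓ 01110✓ 10001✓ 10010 10100✓ 11000✓ 11011✓ 11100✓ 11101✓ 11111✓
Round 1: -0001 -1000✓ -1011 -1100✓ 0-001✓ 0-011✓ 00-01 000-1✓ 01-00✓ 010-1✓ 0100- 011-0 1-100 11-00✓ 11-11 111-1 1110-
Round 2: -1-00 0-0-1
PIs = {-0001, -1-00, -1011, 0-0-1, 00-01, 0100-, 011-0, 1-100, 10010, 11-11, 111-1, 1110-}
Coverage chart:
  m1: -0001,0-0-1,00-01
  m3: 0-0-1 ←essential
  m5: 00-01 ←essential
  m8: -1-00,0100-
  m9: 0-0-1,0100-
  m11: -1011,0-0-1
  m12: -1-00,011-0
  m14: 011-0 ←essential
  m17: -0001 ←essential
  m20: 1-100 ←essential
  m24: -1-00 ←essential
  m27: -1011,11-11
  m28: -1-00,1-100,1110-
  m29: 111-1,1110-
  m31: 11-11,111-1
Essential: -0001, -1-00, 0-0-1, 00-01, 011-0, 1-100

YES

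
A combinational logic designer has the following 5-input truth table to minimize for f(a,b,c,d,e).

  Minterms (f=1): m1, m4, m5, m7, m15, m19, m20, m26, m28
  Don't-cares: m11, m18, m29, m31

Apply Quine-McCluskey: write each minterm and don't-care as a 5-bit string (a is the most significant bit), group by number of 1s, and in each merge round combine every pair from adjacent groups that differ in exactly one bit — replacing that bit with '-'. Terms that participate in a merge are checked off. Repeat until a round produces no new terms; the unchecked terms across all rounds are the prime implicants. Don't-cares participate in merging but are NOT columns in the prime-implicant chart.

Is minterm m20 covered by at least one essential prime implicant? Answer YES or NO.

Round 0: 00001✓ 00100✓ 00101✓ 00111✓ 01011✓ 01111✓ 10010✓ 10011✓ 10100✓ 11010✓ 11100✓ 11101✓ 11111✓
Round 1: -0100 -1111 0-111 00-01 001-1 0010- 01-11 1-010 1-100 1001- 111-1 1110-
PIs = {-0100, -1111, 0-111, 00-01, 001-1, 0010-, 01-11, 1-010, 1-100, 1001-, 111-1, 1110-}
Coverage chart:
  m1: 00-01 ←essential
  m4: -0100,0010-
  m5: 00-01,001-1,0010-
  m7: 0-111,001-1
  m15: -1111,0-111,01-11
  m19: 1001- ←essential
  m20: -0100,1-100
  m26: 1-010 ←essential
  m28: 1-100,1110-
Essential: 00-01, 1-010, 1001-

NO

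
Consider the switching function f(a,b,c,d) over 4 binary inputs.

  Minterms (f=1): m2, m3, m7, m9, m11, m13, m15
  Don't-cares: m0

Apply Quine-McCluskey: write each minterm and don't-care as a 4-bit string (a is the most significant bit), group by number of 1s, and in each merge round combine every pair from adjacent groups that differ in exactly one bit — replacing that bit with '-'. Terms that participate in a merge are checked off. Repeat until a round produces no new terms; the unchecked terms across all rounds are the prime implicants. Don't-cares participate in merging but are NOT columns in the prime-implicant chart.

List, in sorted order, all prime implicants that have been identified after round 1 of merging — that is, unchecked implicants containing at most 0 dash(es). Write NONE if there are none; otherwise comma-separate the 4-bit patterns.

[col 0] 0000*, 0010*, 0011*, 0111*, 1001*, 1011*, 1101*, 1111*
[col 1] -011*, -111*, 0-11*, 00-0, 001-, 1-01*, 1-11*, 10-1*, 11-1*
[col 2] --11, 1--1
Prime implicants: --11, 00-0, 001-, 1--1

NONE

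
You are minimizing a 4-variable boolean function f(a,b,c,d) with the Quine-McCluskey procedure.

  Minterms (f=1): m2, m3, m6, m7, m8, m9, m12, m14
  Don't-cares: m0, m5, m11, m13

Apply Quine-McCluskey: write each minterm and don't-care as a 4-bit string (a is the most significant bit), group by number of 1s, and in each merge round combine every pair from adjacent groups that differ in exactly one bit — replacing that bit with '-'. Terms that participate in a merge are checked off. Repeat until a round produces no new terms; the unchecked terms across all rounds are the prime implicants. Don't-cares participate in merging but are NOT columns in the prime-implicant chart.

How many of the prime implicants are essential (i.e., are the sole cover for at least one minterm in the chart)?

[col 0] 0000*, 0010*, 0011*, 0101*, 0110*, 0111*, 1000*, 1001*, 1011*, 1100*, 1101*, 1110*
[col 1] -000, -011, -101, -110, 0-10*, 0-11*, 00-0, 001-*, 01-1, 011-*, 1-00*, 1-01*, 10-1, 100-*, 11-0, 110-*
[col 2] 0-1-, 1-0-
Prime implicants: -000, -011, -101, -110, 0-1-, 00-0, 01-1, 1-0-, 10-1, 11-0
PI chart (minterm → PIs covering it):
  2 | 0-1-,00-0
  3 | -011,0-1-
  6 | -110,0-1-
  7 | 0-1-,01-1
  8 | -000,1-0-
  9 | 1-0-,10-1
  12 | 1-0-,11-0
  14 | -110,11-0
(no essential prime implicants)

0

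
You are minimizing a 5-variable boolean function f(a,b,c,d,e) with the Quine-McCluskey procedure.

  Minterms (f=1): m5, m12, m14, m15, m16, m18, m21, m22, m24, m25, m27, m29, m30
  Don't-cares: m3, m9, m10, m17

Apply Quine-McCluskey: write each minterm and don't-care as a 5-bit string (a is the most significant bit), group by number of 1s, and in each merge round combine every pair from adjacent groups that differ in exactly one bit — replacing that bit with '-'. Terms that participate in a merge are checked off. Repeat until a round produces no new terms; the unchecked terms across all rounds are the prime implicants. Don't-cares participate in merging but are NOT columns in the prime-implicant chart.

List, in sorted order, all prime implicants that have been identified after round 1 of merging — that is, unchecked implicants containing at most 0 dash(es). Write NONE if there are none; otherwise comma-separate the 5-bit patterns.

00011

size-2^0 implicants → 00011  00101(✓)  01001(✓)  01010(✓)  01100(✓)  01110(✓)  01111(✓)  10000(✓)  10001(✓)  10010(✓)  10101(✓)  10110(✓)  11000(✓)  11001(✓)  11011(✓)  11101(✓)  11110(✓)
size-2^1 implicants → -0101  -1001  -1110  01-10  011-0  0111-  1-000(✓)  1-001(✓)  1-101(✓)  1-110  10-01(✓)  10-10  100-0  1000-(✓)  11-01(✓)  110-1  1100-(✓)
size-2^2 implicants → 1--01  1-00-
Unchecked terms (primes): -0101, -1001, -1110, 00011, 01-10, 011-0, 0111-, 1--01, 1-00-, 1-110, 10-10, 100-0, 110-1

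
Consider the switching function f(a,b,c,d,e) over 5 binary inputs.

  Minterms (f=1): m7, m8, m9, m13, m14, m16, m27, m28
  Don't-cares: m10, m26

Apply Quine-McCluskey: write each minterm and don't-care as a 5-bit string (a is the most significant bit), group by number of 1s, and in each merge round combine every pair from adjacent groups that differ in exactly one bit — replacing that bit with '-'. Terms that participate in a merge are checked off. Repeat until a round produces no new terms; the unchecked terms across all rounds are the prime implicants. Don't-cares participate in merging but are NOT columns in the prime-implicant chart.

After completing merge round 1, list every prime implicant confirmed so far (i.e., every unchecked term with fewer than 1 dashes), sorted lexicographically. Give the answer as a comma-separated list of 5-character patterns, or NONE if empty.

size-2^0 implicants → 00111  01000(✓)  01001(✓)  01010(✓)  01101(✓)  01110(✓)  10000  11010(✓)  11011(✓)  11100
size-2^1 implicants → -1010  01-01  01-10  010-0  0100-  1101-
Unchecked terms (primes): -1010, 00111, 01-01, 01-10, 010-0, 0100-, 10000, 1101-, 11100

00111, 10000, 11100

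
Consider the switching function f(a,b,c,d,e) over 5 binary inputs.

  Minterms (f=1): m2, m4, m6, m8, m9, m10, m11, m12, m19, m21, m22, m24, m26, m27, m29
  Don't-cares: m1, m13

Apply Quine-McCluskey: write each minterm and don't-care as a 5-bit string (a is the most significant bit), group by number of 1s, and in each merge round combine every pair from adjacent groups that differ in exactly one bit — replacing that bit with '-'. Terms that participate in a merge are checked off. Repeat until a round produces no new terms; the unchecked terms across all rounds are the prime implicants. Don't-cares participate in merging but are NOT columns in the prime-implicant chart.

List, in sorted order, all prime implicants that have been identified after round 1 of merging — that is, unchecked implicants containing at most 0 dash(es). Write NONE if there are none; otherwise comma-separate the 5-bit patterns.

NONE

size-2^0 implicants → 00001(✓)  00010(✓)  00100(✓)  00110(✓)  01000(✓)  01001(✓)  01010(✓)  01011(✓)  01100(✓)  01101(✓)  10011(✓)  10101(✓)  10110(✓)  11000(✓)  11010(✓)  11011(✓)  11101(✓)
size-2^1 implicants → -0110  -1000(✓)  -1010(✓)  -1011(✓)  -1101  0-001  0-010  0-100  00-10  001-0  01-00(✓)  01-01(✓)  010-0(✓)  010-1(✓)  0100-(✓)  0101-(✓)  0110-(✓)  1-011  1-101  110-0(✓)  1101-(✓)
size-2^2 implicants → -10-0  -101-  01-0-  010--
Unchecked terms (primes): -0110, -10-0, -101-, -1101, 0-001, 0-010, 0-100, 00-10, 001-0, 01-0-, 010--, 1-011, 1-101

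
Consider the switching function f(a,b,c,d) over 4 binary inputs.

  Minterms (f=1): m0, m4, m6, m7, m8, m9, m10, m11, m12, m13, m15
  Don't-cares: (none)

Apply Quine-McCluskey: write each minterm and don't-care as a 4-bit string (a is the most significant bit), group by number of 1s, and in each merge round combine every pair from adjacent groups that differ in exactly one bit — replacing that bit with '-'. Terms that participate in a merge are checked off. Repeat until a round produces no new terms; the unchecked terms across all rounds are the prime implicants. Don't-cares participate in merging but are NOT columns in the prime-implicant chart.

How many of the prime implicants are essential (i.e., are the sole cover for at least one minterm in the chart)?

Round 0: 0000✓ 0100✓ 0110✓ 0111✓ 1000✓ 1001✓ 1010✓ 1011✓ 1100✓ 1101✓ 1111✓
Round 1: -000✓ -100✓ -111 0-00✓ 01-0 011- 1-00✓ 1-01✓ 1-11✓ 10-0✓ 10-1✓ 100-✓ 101-✓ 11-1✓ 110-✓
Round 2: --00 1--1 1-0- 10--
PIs = {--00, -111, 01-0, 011-, 1--1, 1-0-, 10--}
Coverage chart:
  m0: --00 ←essential
  m4: --00,01-0
  m6: 01-0,011-
  m7: -111,011-
  m8: --00,1-0-,10--
  m9: 1--1,1-0-,10--
  m10: 10-- ←essential
  m11: 1--1,10--
  m12: --00,1-0-
  m13: 1--1,1-0-
  m15: -111,1--1
Essential: --00, 10--

2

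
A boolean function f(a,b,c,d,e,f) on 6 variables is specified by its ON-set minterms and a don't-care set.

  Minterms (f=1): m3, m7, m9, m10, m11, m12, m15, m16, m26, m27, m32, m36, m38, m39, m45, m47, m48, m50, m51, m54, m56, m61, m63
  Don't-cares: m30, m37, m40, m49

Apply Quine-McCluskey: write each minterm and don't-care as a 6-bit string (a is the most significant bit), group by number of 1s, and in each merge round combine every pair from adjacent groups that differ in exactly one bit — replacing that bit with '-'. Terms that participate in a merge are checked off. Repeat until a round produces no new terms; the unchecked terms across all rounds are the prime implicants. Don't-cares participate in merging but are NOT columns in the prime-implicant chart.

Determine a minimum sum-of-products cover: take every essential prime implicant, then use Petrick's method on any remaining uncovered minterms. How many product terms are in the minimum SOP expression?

Round 0: 000011✓ 000111✓ 001001✓ 001010✓ 001011✓ 001100 001111✓ 010000✓ 011010✓ 011011✓ 011110✓ 100000✓ 100100✓ 100101✓ 100110✓ 100111✓ 101000✓ 101101✓ 101111✓ 110000✓ 110001✓ 110010✓ 110011✓ 110110✓ 111000✓ 111101✓ 111111✓
Round 1: -00111✓ -01111✓ -10000 0-1010✓ 0-1011✓ 00-011✓ 00-111✓ 000-11✓ 001-11✓ 0010-1 00101-✓ 011-10 01101-✓ 1-0000✓ 1-0110 1-1000✓ 1-1101✓ 1-1111✓ 10-000✓ 10-101✓ 10-111✓ 100-00 1001-0✓ 1001-1✓ 10010-✓ 10011-✓ 1011-1✓ 11-000✓ 110-10 1100-0✓ 1100-1✓ 11000-✓ 11001-✓ 1111-1✓
Round 2: -0-111 0-101- 00--11 1--000 1-11-1 10-1-1 1001-- 1100--
PIs = {-0-111, -10000, 0-101-, 00--11, 0010-1, 001100, 011-10, 1--000, 1-0110, 1-11-1, 10-1-1, 100-00, 1001--, 110-10, 1100--}
Coverage chart:
  m3: 00--11 ←essential
  m7: -0-111,00--11
  m9: 0010-1 ←essential
  m10: 0-101- ←essential
  m11: 0-101-,00--11,0010-1
  m12: 001100 ←essential
  m15: -0-111,00--11
  m16: -10000 ←essential
  m26: 0-101-,011-10
  m27: 0-101- ←essential
  m32: 1--000,100-00
  m36: 100-00,1001--
  m38: 1-0110,1001--
  m39: -0-111,10-1-1,1001--
  m45: 1-11-1,10-1-1
  m47: -0-111,1-11-1,10-1-1
  m48: -10000,1--000,1100--
  m50: 110-10,1100--
  m51: 1100-- ←essential
  m54: 1-0110,110-10
  m56: 1--000 ←essential
  m61: 1-11-1 ←essential
  m63: 1-11-1 ←essential
Essential: -10000, 0-101-, 00--11, 0010-1, 001100, 1--000, 1-11-1, 1100--
Petrick residual → 1-0110, 1001--
Min cover (10 terms): bc'd'e'f' + a'cd'e + a'b'ef + a'b'cd'f + a'b'cde'f' + ad'e'f' + ac'def' + acdf + ab'c'd + abc'd'

10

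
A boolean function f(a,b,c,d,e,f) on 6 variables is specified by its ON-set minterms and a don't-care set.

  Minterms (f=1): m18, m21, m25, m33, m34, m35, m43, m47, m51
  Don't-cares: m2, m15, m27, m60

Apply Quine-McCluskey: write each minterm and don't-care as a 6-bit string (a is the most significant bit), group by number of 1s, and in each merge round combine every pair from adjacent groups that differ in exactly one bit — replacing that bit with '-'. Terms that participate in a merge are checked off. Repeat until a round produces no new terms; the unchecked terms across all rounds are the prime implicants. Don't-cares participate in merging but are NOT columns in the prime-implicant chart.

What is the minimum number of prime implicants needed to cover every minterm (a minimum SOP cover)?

Round 0: 000010✓ 001111✓ 010010✓ 010101 011001✓ 011011✓ 100001✓ 100010✓ 100011✓ 101011✓ 101111✓ 110011✓ 111100
Round 1: -00010 -01111 0-0010 0110-1 1-0011 10-011 1000-1 10001- 101-11
PIs = {-00010, -01111, 0-0010, 010101, 0110-1, 1-0011, 10-011, 1000-1, 10001-, 101-11, 111100}
Coverage chart:
  m18: 0-0010 ←essential
  m21: 010101 ←essential
  m25: 0110-1 ←essential
  m33: 1000-1 ←essential
  m34: -00010,10001-
  m35: 1-0011,10-011,1000-1,10001-
  m43: 10-011,101-11
  m47: -01111,101-11
  m51: 1-0011 ←essential
Essential: 0-0010, 010101, 0110-1, 1-0011, 1000-1
Petrick residual → -00010, 101-11
Min cover (7 terms): b'c'd'ef' + a'c'd'ef' + a'bc'de'f + a'bcd'f + ac'd'ef + ab'c'd'f + ab'cef

7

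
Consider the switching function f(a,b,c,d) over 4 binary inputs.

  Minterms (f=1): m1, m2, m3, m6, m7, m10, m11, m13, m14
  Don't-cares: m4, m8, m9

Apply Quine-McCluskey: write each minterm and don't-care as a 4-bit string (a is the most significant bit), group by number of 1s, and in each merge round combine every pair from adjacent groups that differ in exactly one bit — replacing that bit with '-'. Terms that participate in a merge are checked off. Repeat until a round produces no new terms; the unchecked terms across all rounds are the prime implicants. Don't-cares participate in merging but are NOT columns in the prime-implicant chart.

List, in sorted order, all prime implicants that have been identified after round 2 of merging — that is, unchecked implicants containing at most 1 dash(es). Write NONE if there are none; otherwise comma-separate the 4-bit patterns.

Round 0: 0001✓ 0010✓ 0011✓ 0100✓ 0110✓ 0111✓ 1000✓ 1001✓ 1010✓ 1011✓ 1101✓ 1110✓
Round 1: -001✓ -010✓ -011✓ -110✓ 0-10✓ 0-11✓ 00-1✓ 001-✓ 01-0 011-✓ 1-01 1-10✓ 10-0✓ 10-1✓ 100-✓ 101-✓
Round 2: --10 -0-1 -01- 0-1- 10--
PIs = {--10, -0-1, -01-, 0-1-, 01-0, 1-01, 10--}

01-0, 1-01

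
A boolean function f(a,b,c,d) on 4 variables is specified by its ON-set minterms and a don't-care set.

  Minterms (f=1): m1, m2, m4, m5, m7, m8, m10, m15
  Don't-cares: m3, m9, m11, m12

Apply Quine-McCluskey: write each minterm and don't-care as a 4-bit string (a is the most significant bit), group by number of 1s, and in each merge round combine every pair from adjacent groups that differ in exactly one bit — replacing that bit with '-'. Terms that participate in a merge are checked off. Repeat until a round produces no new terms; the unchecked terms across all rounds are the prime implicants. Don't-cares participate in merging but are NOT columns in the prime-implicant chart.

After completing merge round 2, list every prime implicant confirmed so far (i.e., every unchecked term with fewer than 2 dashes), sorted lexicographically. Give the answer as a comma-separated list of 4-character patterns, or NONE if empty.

size-2^0 implicants → 0001(✓)  0010(✓)  0011(✓)  0100(✓)  0101(✓)  0111(✓)  1000(✓)  1001(✓)  1010(✓)  1011(✓)  1100(✓)  1111(✓)
size-2^1 implicants → -001(✓)  -010(✓)  -011(✓)  -100  -111(✓)  0-01(✓)  0-11(✓)  00-1(✓)  001-(✓)  01-1(✓)  010-  1-00  1-11(✓)  10-0(✓)  10-1(✓)  100-(✓)  101-(✓)
size-2^2 implicants → --11  -0-1  -01-  0--1  10--
Unchecked terms (primes): --11, -0-1, -01-, -100, 0--1, 010-, 1-00, 10--

-100, 010-, 1-00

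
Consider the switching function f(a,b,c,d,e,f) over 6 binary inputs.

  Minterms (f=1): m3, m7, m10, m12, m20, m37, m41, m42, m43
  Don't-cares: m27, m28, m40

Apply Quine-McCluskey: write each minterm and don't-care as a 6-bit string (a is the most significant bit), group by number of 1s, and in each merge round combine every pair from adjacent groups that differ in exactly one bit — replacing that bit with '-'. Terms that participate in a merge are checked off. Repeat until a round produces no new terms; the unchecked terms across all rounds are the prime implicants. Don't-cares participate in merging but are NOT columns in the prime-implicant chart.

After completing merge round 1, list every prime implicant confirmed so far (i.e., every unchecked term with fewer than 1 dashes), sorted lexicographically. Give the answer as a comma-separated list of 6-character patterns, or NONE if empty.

Round 0: 000011✓ 000111✓ 001010✓ 001100✓ 010100✓ 011011 011100✓ 100101 101000✓ 101001✓ 101010✓ 101011✓
Round 1: -01010 0-1100 000-11 01-100 1010-0✓ 1010-1✓ 10100-✓ 10101-✓
Round 2: 1010--
PIs = {-01010, 0-1100, 000-11, 01-100, 011011, 100101, 1010--}

011011, 100101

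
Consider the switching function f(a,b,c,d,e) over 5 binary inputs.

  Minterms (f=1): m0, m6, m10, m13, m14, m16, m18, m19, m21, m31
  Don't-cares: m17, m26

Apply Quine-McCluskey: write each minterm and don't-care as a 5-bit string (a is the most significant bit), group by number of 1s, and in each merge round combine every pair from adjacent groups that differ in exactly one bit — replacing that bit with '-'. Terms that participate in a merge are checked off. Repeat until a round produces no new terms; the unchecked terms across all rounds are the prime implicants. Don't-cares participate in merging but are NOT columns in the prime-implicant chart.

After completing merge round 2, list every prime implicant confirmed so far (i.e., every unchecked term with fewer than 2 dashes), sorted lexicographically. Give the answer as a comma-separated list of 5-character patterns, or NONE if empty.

Round 0: 00000✓ 00110✓ 01010✓ 01101 01110✓ 10000✓ 10001✓ 10010✓ 10011✓ 10101✓ 11010✓ 11111
Round 1: -0000 -1010 0-110 01-10 1-010 10-01 100-0✓ 100-1✓ 1000-✓ 1001-✓
Round 2: 100--
PIs = {-0000, -1010, 0-110, 01-10, 01101, 1-010, 10-01, 100--, 11111}

-0000, -1010, 0-110, 01-10, 01101, 1-010, 10-01, 11111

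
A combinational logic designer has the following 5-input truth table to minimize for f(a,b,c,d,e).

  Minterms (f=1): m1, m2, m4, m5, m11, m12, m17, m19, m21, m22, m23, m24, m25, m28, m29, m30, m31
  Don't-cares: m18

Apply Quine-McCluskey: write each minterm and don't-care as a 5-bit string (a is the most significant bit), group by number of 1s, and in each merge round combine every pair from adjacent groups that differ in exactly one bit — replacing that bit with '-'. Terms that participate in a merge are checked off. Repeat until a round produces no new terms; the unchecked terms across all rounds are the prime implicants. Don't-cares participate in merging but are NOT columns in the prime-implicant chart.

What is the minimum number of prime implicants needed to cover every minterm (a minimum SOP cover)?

7

[col 0] 00001*, 00010*, 00100*, 00101*, 01011, 01100*, 10001*, 10010*, 10011*, 10101*, 10110*, 10111*, 11000*, 11001*, 11100*, 11101*, 11110*, 11111*
[col 1] -0001*, -0010, -0101*, -1100, 0-100, 00-01*, 0010-, 1-001*, 1-101*, 1-110*, 1-111*, 10-01*, 10-10*, 10-11*, 100-1*, 1001-*, 101-1*, 1011-*, 11-00*, 11-01*, 1100-*, 111-0*, 111-1*, 1110-*, 1111-*
[col 2] -0-01, 1--01, 1-1-1, 1-11-, 10--1, 10-1-, 11-0-, 111--
Prime implicants: -0-01, -0010, -1100, 0-100, 0010-, 01011, 1--01, 1-1-1, 1-11-, 10--1, 10-1-, 11-0-, 111--
PI chart (minterm → PIs covering it):
  1 | -0-01  (sole → essential)
  2 | -0010  (sole → essential)
  4 | 0-100,0010-
  5 | -0-01,0010-
  11 | 01011  (sole → essential)
  12 | -1100,0-100
  17 | -0-01,1--01,10--1
  19 | 10--1,10-1-
  21 | -0-01,1--01,1-1-1,10--1
  22 | 1-11-,10-1-
  23 | 1-1-1,1-11-,10--1,10-1-
  24 | 11-0-  (sole → essential)
  25 | 1--01,11-0-
  28 | -1100,11-0-,111--
  29 | 1--01,1-1-1,11-0-,111--
  30 | 1-11-,111--
  31 | 1-1-1,1-11-,111--
Essential prime implicants: -0-01, -0010, 01011, 11-0-
Petrick residual → 0-100, 1-11-, 10--1
Minimum SOP uses 7 PIs: b'd'e + b'c'de' + a'cd'e' + a'bc'de + acd + ab'e + abd'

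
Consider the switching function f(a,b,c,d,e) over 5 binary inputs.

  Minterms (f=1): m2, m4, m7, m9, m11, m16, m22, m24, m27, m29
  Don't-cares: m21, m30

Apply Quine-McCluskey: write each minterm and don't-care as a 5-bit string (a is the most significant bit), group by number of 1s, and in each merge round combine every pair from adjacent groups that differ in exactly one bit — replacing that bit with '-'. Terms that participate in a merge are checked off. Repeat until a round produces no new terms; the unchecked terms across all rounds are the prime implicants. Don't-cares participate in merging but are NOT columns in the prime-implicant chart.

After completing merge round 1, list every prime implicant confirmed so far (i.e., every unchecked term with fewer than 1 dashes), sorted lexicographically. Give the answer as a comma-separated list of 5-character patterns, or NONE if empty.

00010, 00100, 00111

size-2^0 implicants → 00010  00100  00111  01001(✓)  01011(✓)  10000(✓)  10101(✓)  10110(✓)  11000(✓)  11011(✓)  11101(✓)  11110(✓)
size-2^1 implicants → -1011  010-1  1-000  1-101  1-110
Unchecked terms (primes): -1011, 00010, 00100, 00111, 010-1, 1-000, 1-101, 1-110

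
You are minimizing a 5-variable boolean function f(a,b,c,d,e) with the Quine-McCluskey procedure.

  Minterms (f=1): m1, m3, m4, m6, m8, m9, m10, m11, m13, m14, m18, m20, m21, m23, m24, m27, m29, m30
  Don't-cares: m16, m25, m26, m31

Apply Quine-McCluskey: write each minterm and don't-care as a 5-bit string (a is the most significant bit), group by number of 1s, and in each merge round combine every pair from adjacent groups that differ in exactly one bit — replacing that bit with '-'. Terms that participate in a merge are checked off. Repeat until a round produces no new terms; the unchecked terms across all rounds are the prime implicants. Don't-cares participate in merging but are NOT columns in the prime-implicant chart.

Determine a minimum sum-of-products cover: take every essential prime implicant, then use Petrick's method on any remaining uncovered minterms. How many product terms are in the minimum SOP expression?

Round 0: 00001✓ 00011✓ 00100✓ 00110✓ 01000✓ 01001✓ 01010✓ 01011✓ 01101✓ 01110✓ 10000✓ 10010✓ 10100✓ 10101✓ 10111✓ 11000✓ 11001✓ 11010✓ 11011✓ 11101✓ 11110✓ 11111✓
Round 1: -0100 -1000✓ -1001✓ -1010✓ -1011✓ -1101✓ -1110✓ 0-001✓ 0-011✓ 0-110 000-1✓ 001-0 01-01✓ 01-10✓ 010-0✓ 010-1✓ 0100-✓ 0101-✓ 1-000✓ 1-010✓ 1-101✓ 1-111✓ 10-00 100-0✓ 101-1✓ 1010- 11-01✓ 11-10✓ 11-11✓ 110-0✓ 110-1✓ 1100-✓ 1101-✓ 111-1✓ 1111-✓
Round 2: -1-01 -1-10 -10-0✓ -10-1✓ -100-✓ -101-✓ 0-0-1 010--✓ 1-0-0 1-1-1 11--1 11-1- 110--✓
Round 3: -10--
PIs = {-0100, -1-01, -1-10, -10--, 0-0-1, 0-110, 001-0, 1-0-0, 1-1-1, 10-00, 1010-, 11--1, 11-1-}
Coverage chart:
  m1: 0-0-1 ←essential
  m3: 0-0-1 ←essential
  m4: -0100,001-0
  m6: 0-110,001-0
  m8: -10-- ←essential
  m9: -1-01,-10--,0-0-1
  m10: -1-10,-10--
  m11: -10--,0-0-1
  m13: -1-01 ←essential
  m14: -1-10,0-110
  m18: 1-0-0 ←essential
  m20: -0100,10-00,1010-
  m21: 1-1-1,1010-
  m23: 1-1-1 ←essential
  m24: -10--,1-0-0
  m27: -10--,11--1,11-1-
  m29: -1-01,1-1-1,11--1
  m30: -1-10,11-1-
Essential: -1-01, -10--, 0-0-1, 1-0-0, 1-1-1
Petrick residual → -0100, -1-10, 0-110
Min cover (8 terms): b'cd'e' + bd'e + bde' + bc' + a'c'e + a'cde' + ac'e' + ace

8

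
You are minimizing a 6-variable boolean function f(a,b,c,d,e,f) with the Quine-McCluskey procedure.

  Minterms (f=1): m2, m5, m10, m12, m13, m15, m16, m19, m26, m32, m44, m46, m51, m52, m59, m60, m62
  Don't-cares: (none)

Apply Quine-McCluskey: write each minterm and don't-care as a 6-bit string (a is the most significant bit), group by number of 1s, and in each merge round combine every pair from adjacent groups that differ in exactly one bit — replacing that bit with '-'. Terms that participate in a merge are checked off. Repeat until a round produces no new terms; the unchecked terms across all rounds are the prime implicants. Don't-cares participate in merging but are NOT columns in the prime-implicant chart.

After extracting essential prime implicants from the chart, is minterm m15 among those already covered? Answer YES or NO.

Round 0: 000010✓ 000101✓ 001010✓ 001100✓ 001101✓ 001111✓ 010000 010011✓ 011010✓ 100000 101100✓ 101110✓ 110011✓ 110100✓ 111011✓ 111100✓ 111110✓
Round 1: -01100 -10011 0-1010 00-010 00-101 0011-1 00110- 1-1100✓ 1-1110✓ 1011-0✓ 11-011 11-100 1111-0✓
Round 2: 1-11-0
PIs = {-01100, -10011, 0-1010, 00-010, 00-101, 0011-1, 00110-, 010000, 1-11-0, 100000, 11-011, 11-100}
Coverage chart:
  m2: 00-010 ←essential
  m5: 00-101 ←essential
  m10: 0-1010,00-010
  m12: -01100,00110-
  m13: 00-101,0011-1,00110-
  m15: 0011-1 ←essential
  m16: 010000 ←essential
  m19: -10011 ←essential
  m26: 0-1010 ←essential
  m32: 100000 ←essential
  m44: -01100,1-11-0
  m46: 1-11-0 ←essential
  m51: -10011,11-011
  m52: 11-100 ←essential
  m59: 11-011 ←essential
  m60: 1-11-0,11-100
  m62: 1-11-0 ←essential
Essential: -10011, 0-1010, 00-010, 00-101, 0011-1, 010000, 1-11-0, 100000, 11-011, 11-100

YES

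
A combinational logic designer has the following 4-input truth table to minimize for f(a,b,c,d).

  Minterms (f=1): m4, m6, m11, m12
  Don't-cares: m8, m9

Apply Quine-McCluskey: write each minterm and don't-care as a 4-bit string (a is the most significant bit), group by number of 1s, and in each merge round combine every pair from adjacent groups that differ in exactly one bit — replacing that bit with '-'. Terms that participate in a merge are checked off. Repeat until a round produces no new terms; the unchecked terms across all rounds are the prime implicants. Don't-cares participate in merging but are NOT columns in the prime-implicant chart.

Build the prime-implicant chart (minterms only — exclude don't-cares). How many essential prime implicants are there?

2

size-2^0 implicants → 0100(✓)  0110(✓)  1000(✓)  1001(✓)  1011(✓)  1100(✓)
size-2^1 implicants → -100  01-0  1-00  10-1  100-
Unchecked terms (primes): -100, 01-0, 1-00, 10-1, 100-
Minterm coverage:
  m4 ⊆ -100,01-0
  m6 ⊆ 01-0 [E]
  m11 ⊆ 10-1 [E]
  m12 ⊆ -100,1-00
E = {01-0, 10-1}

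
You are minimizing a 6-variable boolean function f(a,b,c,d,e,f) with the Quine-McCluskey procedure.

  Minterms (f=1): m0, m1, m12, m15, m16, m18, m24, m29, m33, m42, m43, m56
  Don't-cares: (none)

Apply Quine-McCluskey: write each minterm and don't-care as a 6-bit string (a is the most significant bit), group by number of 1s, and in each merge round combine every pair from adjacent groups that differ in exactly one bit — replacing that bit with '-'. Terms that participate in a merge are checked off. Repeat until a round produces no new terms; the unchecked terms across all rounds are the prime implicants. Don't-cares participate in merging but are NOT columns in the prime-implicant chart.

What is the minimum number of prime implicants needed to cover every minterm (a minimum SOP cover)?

8

Round 0: 000000✓ 000001✓ 001100 001111 010000✓ 010010✓ 011000✓ 011101 100001✓ 101010✓ 101011✓ 111000✓
Round 1: -00001 -11000 0-0000 00000- 01-000 0100-0 10101-
PIs = {-00001, -11000, 0-0000, 00000-, 001100, 001111, 01-000, 0100-0, 011101, 10101-}
Coverage chart:
  m0: 0-0000,00000-
  m1: -00001,00000-
  m12: 001100 ←essential
  m15: 001111 ←essential
  m16: 0-0000,01-000,0100-0
  m18: 0100-0 ←essential
  m24: -11000,01-000
  m29: 011101 ←essential
  m33: -00001 ←essential
  m42: 10101- ←essential
  m43: 10101- ←essential
  m56: -11000 ←essential
Essential: -00001, -11000, 001100, 001111, 0100-0, 011101, 10101-
Petrick residual → 0-0000
Min cover (8 terms): b'c'd'e'f + bcd'e'f' + a'c'd'e'f' + a'b'cde'f' + a'b'cdef + a'bc'd'f' + a'bcde'f + ab'cd'e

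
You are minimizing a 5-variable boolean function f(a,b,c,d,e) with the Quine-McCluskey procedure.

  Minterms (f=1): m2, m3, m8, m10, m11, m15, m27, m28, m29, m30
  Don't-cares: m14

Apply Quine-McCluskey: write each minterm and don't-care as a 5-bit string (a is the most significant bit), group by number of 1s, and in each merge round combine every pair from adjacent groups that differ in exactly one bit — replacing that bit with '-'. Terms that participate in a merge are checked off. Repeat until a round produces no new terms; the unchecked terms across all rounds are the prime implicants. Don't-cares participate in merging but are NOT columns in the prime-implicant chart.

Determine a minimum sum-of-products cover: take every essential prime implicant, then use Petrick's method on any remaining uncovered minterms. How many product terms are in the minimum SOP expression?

size-2^0 implicants → 00010(✓)  00011(✓)  01000(✓)  01010(✓)  01011(✓)  01110(✓)  01111(✓)  11011(✓)  11100(✓)  11101(✓)  11110(✓)
size-2^1 implicants → -1011  -1110  0-010(✓)  0-011(✓)  0001-(✓)  01-10(✓)  01-11(✓)  010-0  0101-(✓)  0111-(✓)  111-0  1110-
size-2^2 implicants → 0-01-  01-1-
Unchecked terms (primes): -1011, -1110, 0-01-, 01-1-, 010-0, 111-0, 1110-
Minterm coverage:
  m2 ⊆ 0-01- [E]
  m3 ⊆ 0-01- [E]
  m8 ⊆ 010-0 [E]
  m10 ⊆ 0-01-,01-1-,010-0
  m11 ⊆ -1011,0-01-,01-1-
  m15 ⊆ 01-1- [E]
  m27 ⊆ -1011 [E]
  m28 ⊆ 111-0,1110-
  m29 ⊆ 1110- [E]
  m30 ⊆ -1110,111-0
E = {-1011, 0-01-, 01-1-, 010-0, 1110-}
Petrick residual → -1110
Cover = bc'de + bcde' + a'c'd + a'bd + a'bc'e' + abcd'  |cover|=6

6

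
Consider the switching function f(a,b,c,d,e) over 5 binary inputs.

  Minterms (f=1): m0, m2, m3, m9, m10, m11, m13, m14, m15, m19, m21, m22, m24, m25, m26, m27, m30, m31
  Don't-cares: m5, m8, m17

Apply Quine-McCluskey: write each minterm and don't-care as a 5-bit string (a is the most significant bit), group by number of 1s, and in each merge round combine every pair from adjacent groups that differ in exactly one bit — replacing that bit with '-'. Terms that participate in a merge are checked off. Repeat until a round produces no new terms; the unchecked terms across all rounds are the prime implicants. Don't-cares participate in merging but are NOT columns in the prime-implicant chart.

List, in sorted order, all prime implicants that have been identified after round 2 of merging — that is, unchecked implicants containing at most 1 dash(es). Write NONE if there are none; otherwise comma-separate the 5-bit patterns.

-0101, 0-101, 1-110, 10-01

size-2^0 implicants → 00000(✓)  00010(✓)  00011(✓)  00101(✓)  01000(✓)  01001(✓)  01010(✓)  01011(✓)  01101(✓)  01110(✓)  01111(✓)  10001(✓)  10011(✓)  10101(✓)  10110(✓)  11000(✓)  11001(✓)  11010(✓)  11011(✓)  11110(✓)  11111(✓)
size-2^1 implicants → -0011(✓)  -0101  -1000(✓)  -1001(✓)  -1010(✓)  -1011(✓)  -1110(✓)  -1111(✓)  0-000(✓)  0-010(✓)  0-011(✓)  0-101  000-0(✓)  0001-(✓)  01-01(✓)  01-10(✓)  01-11(✓)  010-0(✓)  010-1(✓)  0100-(✓)  0101-(✓)  011-1(✓)  0111-(✓)  1-001(✓)  1-011(✓)  1-110  10-01  100-1(✓)  11-10(✓)  11-11(✓)  110-0(✓)  110-1(✓)  1100-(✓)  1101-(✓)  1111-(✓)
size-2^2 implicants → --011  -1-10(✓)  -1-11(✓)  -10-0(✓)  -10-1(✓)  -100-(✓)  -101-(✓)  -111-(✓)  0-0-0  0-01-  01--1  01-1-(✓)  010--(✓)  1-0-1  11-1-(✓)  110--(✓)
size-2^3 implicants → -1-1-  -10--
Unchecked terms (primes): --011, -0101, -1-1-, -10--, 0-0-0, 0-01-, 0-101, 01--1, 1-0-1, 1-110, 10-01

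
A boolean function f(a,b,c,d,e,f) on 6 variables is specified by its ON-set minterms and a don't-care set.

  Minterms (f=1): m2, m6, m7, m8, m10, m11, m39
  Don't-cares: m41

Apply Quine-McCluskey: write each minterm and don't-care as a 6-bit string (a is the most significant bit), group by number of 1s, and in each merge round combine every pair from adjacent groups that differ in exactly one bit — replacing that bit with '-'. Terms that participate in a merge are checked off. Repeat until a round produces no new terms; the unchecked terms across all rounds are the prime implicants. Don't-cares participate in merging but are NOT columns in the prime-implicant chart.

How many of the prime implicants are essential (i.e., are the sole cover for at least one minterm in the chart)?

[col 0] 000010*, 000110*, 000111*, 001000*, 001010*, 001011*, 100111*, 101001
[col 1] -00111, 00-010, 000-10, 00011-, 0010-0, 00101-
Prime implicants: -00111, 00-010, 000-10, 00011-, 0010-0, 00101-, 101001
PI chart (minterm → PIs covering it):
  2 | 00-010,000-10
  6 | 000-10,00011-
  7 | -00111,00011-
  8 | 0010-0  (sole → essential)
  10 | 00-010,0010-0,00101-
  11 | 00101-  (sole → essential)
  39 | -00111  (sole → essential)
Essential prime implicants: -00111, 0010-0, 00101-

3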